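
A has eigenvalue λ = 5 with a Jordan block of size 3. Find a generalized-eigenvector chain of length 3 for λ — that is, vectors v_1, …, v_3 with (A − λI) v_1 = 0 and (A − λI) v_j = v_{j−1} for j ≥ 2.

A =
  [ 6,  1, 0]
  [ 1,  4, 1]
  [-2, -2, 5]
A Jordan chain for λ = 5 of length 3:
v_1 = (2, -2, -4)ᵀ
v_2 = (1, 1, -2)ᵀ
v_3 = (1, 0, 0)ᵀ

Let N = A − (5)·I. We want v_3 with N^3 v_3 = 0 but N^2 v_3 ≠ 0; then v_{j-1} := N · v_j for j = 3, …, 2.

Pick v_3 = (1, 0, 0)ᵀ.
Then v_2 = N · v_3 = (1, 1, -2)ᵀ.
Then v_1 = N · v_2 = (2, -2, -4)ᵀ.

Sanity check: (A − (5)·I) v_1 = (0, 0, 0)ᵀ = 0. ✓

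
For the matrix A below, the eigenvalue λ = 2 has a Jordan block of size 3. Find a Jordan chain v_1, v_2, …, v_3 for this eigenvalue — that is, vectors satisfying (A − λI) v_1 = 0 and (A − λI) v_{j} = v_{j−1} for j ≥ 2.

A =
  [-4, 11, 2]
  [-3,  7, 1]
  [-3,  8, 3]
A Jordan chain for λ = 2 of length 3:
v_1 = (-3, 0, -9)ᵀ
v_2 = (-6, -3, -3)ᵀ
v_3 = (1, 0, 0)ᵀ

Let N = A − (2)·I. We want v_3 with N^3 v_3 = 0 but N^2 v_3 ≠ 0; then v_{j-1} := N · v_j for j = 3, …, 2.

Pick v_3 = (1, 0, 0)ᵀ.
Then v_2 = N · v_3 = (-6, -3, -3)ᵀ.
Then v_1 = N · v_2 = (-3, 0, -9)ᵀ.

Sanity check: (A − (2)·I) v_1 = (0, 0, 0)ᵀ = 0. ✓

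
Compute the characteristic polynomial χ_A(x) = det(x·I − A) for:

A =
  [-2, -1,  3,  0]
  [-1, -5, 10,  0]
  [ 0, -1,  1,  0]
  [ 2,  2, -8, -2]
x^4 + 8*x^3 + 24*x^2 + 32*x + 16

Expanding det(x·I − A) (e.g. by cofactor expansion or by noting that A is similar to its Jordan form J, which has the same characteristic polynomial as A) gives
  χ_A(x) = x^4 + 8*x^3 + 24*x^2 + 32*x + 16
which factors as (x + 2)^4. The eigenvalues (with algebraic multiplicities) are λ = -2 with multiplicity 4.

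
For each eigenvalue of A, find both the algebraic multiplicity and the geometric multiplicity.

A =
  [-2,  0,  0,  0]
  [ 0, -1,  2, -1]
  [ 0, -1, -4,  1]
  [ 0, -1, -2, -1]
λ = -2: alg = 4, geom = 3

Step 1 — factor the characteristic polynomial to read off the algebraic multiplicities:
  χ_A(x) = (x + 2)^4

Step 2 — compute geometric multiplicities via the rank-nullity identity g(λ) = n − rank(A − λI):
  rank(A − (-2)·I) = 1, so dim ker(A − (-2)·I) = n − 1 = 3

Summary:
  λ = -2: algebraic multiplicity = 4, geometric multiplicity = 3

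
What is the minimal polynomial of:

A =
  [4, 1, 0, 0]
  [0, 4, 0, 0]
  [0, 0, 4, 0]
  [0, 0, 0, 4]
x^2 - 8*x + 16

The characteristic polynomial is χ_A(x) = (x - 4)^4, so the eigenvalues are known. The minimal polynomial is
  m_A(x) = Π_λ (x − λ)^{k_λ}
where k_λ is the size of the *largest* Jordan block for λ (equivalently, the smallest k with (A − λI)^k v = 0 for every generalised eigenvector v of λ).

  λ = 4: largest Jordan block has size 2, contributing (x − 4)^2

So m_A(x) = (x - 4)^2 = x^2 - 8*x + 16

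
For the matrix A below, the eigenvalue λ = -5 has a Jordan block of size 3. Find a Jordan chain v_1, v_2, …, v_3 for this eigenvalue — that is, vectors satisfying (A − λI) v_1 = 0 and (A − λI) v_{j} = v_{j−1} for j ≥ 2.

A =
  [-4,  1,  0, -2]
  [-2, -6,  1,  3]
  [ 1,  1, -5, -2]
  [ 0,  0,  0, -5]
A Jordan chain for λ = -5 of length 3:
v_1 = (-1, 1, -1, 0)ᵀ
v_2 = (1, -2, 1, 0)ᵀ
v_3 = (1, 0, 0, 0)ᵀ

Let N = A − (-5)·I. We want v_3 with N^3 v_3 = 0 but N^2 v_3 ≠ 0; then v_{j-1} := N · v_j for j = 3, …, 2.

Pick v_3 = (1, 0, 0, 0)ᵀ.
Then v_2 = N · v_3 = (1, -2, 1, 0)ᵀ.
Then v_1 = N · v_2 = (-1, 1, -1, 0)ᵀ.

Sanity check: (A − (-5)·I) v_1 = (0, 0, 0, 0)ᵀ = 0. ✓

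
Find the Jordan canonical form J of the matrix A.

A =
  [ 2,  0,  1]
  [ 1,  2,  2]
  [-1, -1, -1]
J_3(1)

The characteristic polynomial is
  det(x·I − A) = x^3 - 3*x^2 + 3*x - 1 = (x - 1)^3

Eigenvalues and multiplicities (the geometric multiplicity of λ is n − rank(A − λI), which equals the number of Jordan blocks for λ):
  λ = 1: algebraic multiplicity = 3, geometric multiplicity = 1

Determining the block sizes for each eigenvalue:
  λ = 1: one block (gm = 1), so the single block has size am = 3 → block sizes [3]

Assembling the blocks gives a Jordan form
J =
  [1, 1, 0]
  [0, 1, 1]
  [0, 0, 1]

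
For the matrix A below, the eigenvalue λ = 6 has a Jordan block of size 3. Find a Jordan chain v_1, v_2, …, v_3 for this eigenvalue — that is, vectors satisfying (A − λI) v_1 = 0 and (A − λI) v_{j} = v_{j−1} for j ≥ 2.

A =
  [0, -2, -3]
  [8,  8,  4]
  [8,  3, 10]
A Jordan chain for λ = 6 of length 3:
v_1 = (-4, 0, 8)ᵀ
v_2 = (-6, 8, 8)ᵀ
v_3 = (1, 0, 0)ᵀ

Let N = A − (6)·I. We want v_3 with N^3 v_3 = 0 but N^2 v_3 ≠ 0; then v_{j-1} := N · v_j for j = 3, …, 2.

Pick v_3 = (1, 0, 0)ᵀ.
Then v_2 = N · v_3 = (-6, 8, 8)ᵀ.
Then v_1 = N · v_2 = (-4, 0, 8)ᵀ.

Sanity check: (A − (6)·I) v_1 = (0, 0, 0)ᵀ = 0. ✓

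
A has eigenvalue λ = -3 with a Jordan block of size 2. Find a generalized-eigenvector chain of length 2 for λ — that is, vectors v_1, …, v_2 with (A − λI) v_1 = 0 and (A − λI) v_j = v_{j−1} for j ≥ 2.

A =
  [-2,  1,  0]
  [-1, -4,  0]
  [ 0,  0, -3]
A Jordan chain for λ = -3 of length 2:
v_1 = (1, -1, 0)ᵀ
v_2 = (1, 0, 0)ᵀ

Let N = A − (-3)·I. We want v_2 with N^2 v_2 = 0 but N^1 v_2 ≠ 0; then v_{j-1} := N · v_j for j = 2, …, 2.

Pick v_2 = (1, 0, 0)ᵀ.
Then v_1 = N · v_2 = (1, -1, 0)ᵀ.

Sanity check: (A − (-3)·I) v_1 = (0, 0, 0)ᵀ = 0. ✓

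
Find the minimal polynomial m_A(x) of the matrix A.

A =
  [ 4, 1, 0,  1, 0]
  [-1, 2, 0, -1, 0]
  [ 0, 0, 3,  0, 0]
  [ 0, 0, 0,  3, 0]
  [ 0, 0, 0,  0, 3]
x^2 - 6*x + 9

The characteristic polynomial is χ_A(x) = (x - 3)^5, so the eigenvalues are known. The minimal polynomial is
  m_A(x) = Π_λ (x − λ)^{k_λ}
where k_λ is the size of the *largest* Jordan block for λ (equivalently, the smallest k with (A − λI)^k v = 0 for every generalised eigenvector v of λ).

  λ = 3: largest Jordan block has size 2, contributing (x − 3)^2

So m_A(x) = (x - 3)^2 = x^2 - 6*x + 9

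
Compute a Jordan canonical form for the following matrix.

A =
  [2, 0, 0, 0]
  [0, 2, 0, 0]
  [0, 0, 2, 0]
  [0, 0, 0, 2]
J_1(2) ⊕ J_1(2) ⊕ J_1(2) ⊕ J_1(2)

The characteristic polynomial is
  det(x·I − A) = x^4 - 8*x^3 + 24*x^2 - 32*x + 16 = (x - 2)^4

Eigenvalues and multiplicities (the geometric multiplicity of λ is n − rank(A − λI), which equals the number of Jordan blocks for λ):
  λ = 2: algebraic multiplicity = 4, geometric multiplicity = 4

Determining the block sizes for each eigenvalue:
  λ = 2: gm = am = 4, so every block has size 1 → block sizes [1, 1, 1, 1]

Assembling the blocks gives a Jordan form
J =
  [2, 0, 0, 0]
  [0, 2, 0, 0]
  [0, 0, 2, 0]
  [0, 0, 0, 2]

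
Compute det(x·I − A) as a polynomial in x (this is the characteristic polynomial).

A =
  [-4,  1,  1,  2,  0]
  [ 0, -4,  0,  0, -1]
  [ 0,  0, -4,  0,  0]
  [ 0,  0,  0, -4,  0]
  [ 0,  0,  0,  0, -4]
x^5 + 20*x^4 + 160*x^3 + 640*x^2 + 1280*x + 1024

Expanding det(x·I − A) (e.g. by cofactor expansion or by noting that A is similar to its Jordan form J, which has the same characteristic polynomial as A) gives
  χ_A(x) = x^5 + 20*x^4 + 160*x^3 + 640*x^2 + 1280*x + 1024
which factors as (x + 4)^5. The eigenvalues (with algebraic multiplicities) are λ = -4 with multiplicity 5.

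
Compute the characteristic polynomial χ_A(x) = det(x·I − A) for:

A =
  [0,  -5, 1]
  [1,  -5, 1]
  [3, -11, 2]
x^3 + 3*x^2 + 3*x + 1

Expanding det(x·I − A) (e.g. by cofactor expansion or by noting that A is similar to its Jordan form J, which has the same characteristic polynomial as A) gives
  χ_A(x) = x^3 + 3*x^2 + 3*x + 1
which factors as (x + 1)^3. The eigenvalues (with algebraic multiplicities) are λ = -1 with multiplicity 3.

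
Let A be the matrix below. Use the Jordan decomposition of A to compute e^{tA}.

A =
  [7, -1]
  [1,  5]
e^{tA} =
  [t*exp(6*t) + exp(6*t), -t*exp(6*t)]
  [t*exp(6*t), -t*exp(6*t) + exp(6*t)]

Strategy: write A = P · J · P⁻¹ where J is a Jordan canonical form, so e^{tA} = P · e^{tJ} · P⁻¹, and e^{tJ} can be computed block-by-block.

A has Jordan form
J =
  [6, 1]
  [0, 6]
(up to reordering of blocks).

Per-block formulas:
  For a 2×2 Jordan block J_2(6): exp(t · J_2(6)) = e^(6t)·(I + t·N), where N is the 2×2 nilpotent shift.

After assembling e^{tJ} and conjugating by P, we get:

e^{tA} =
  [t*exp(6*t) + exp(6*t), -t*exp(6*t)]
  [t*exp(6*t), -t*exp(6*t) + exp(6*t)]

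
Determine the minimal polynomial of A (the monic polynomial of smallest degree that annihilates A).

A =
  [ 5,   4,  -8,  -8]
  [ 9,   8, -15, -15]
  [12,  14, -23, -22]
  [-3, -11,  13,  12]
x^3 - 3*x^2 - 9*x - 5

The characteristic polynomial is χ_A(x) = (x - 5)*(x + 1)^3, so the eigenvalues are known. The minimal polynomial is
  m_A(x) = Π_λ (x − λ)^{k_λ}
where k_λ is the size of the *largest* Jordan block for λ (equivalently, the smallest k with (A − λI)^k v = 0 for every generalised eigenvector v of λ).

  λ = -1: largest Jordan block has size 2, contributing (x + 1)^2
  λ = 5: largest Jordan block has size 1, contributing (x − 5)

So m_A(x) = (x - 5)*(x + 1)^2 = x^3 - 3*x^2 - 9*x - 5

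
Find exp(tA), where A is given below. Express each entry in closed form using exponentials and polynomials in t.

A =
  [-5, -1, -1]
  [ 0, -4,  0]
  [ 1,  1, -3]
e^{tA} =
  [-t*exp(-4*t) + exp(-4*t), -t*exp(-4*t), -t*exp(-4*t)]
  [0, exp(-4*t), 0]
  [t*exp(-4*t), t*exp(-4*t), t*exp(-4*t) + exp(-4*t)]

Strategy: write A = P · J · P⁻¹ where J is a Jordan canonical form, so e^{tA} = P · e^{tJ} · P⁻¹, and e^{tJ} can be computed block-by-block.

A has Jordan form
J =
  [-4,  1,  0]
  [ 0, -4,  0]
  [ 0,  0, -4]
(up to reordering of blocks).

Per-block formulas:
  For a 1×1 block at λ = -4: exp(t · [-4]) = [e^(-4t)].
  For a 2×2 Jordan block J_2(-4): exp(t · J_2(-4)) = e^(-4t)·(I + t·N), where N is the 2×2 nilpotent shift.

After assembling e^{tJ} and conjugating by P, we get:

e^{tA} =
  [-t*exp(-4*t) + exp(-4*t), -t*exp(-4*t), -t*exp(-4*t)]
  [0, exp(-4*t), 0]
  [t*exp(-4*t), t*exp(-4*t), t*exp(-4*t) + exp(-4*t)]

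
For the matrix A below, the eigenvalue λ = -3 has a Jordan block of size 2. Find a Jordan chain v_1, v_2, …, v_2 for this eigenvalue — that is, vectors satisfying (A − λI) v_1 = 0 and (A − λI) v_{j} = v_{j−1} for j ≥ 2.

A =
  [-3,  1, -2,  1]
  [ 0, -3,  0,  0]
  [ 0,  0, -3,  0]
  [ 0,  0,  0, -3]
A Jordan chain for λ = -3 of length 2:
v_1 = (1, 0, 0, 0)ᵀ
v_2 = (0, 1, 0, 0)ᵀ

Let N = A − (-3)·I. We want v_2 with N^2 v_2 = 0 but N^1 v_2 ≠ 0; then v_{j-1} := N · v_j for j = 2, …, 2.

Pick v_2 = (0, 1, 0, 0)ᵀ.
Then v_1 = N · v_2 = (1, 0, 0, 0)ᵀ.

Sanity check: (A − (-3)·I) v_1 = (0, 0, 0, 0)ᵀ = 0. ✓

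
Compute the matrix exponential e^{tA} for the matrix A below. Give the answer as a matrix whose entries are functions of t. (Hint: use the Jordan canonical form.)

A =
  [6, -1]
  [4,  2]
e^{tA} =
  [2*t*exp(4*t) + exp(4*t), -t*exp(4*t)]
  [4*t*exp(4*t), -2*t*exp(4*t) + exp(4*t)]

Strategy: write A = P · J · P⁻¹ where J is a Jordan canonical form, so e^{tA} = P · e^{tJ} · P⁻¹, and e^{tJ} can be computed block-by-block.

A has Jordan form
J =
  [4, 1]
  [0, 4]
(up to reordering of blocks).

Per-block formulas:
  For a 2×2 Jordan block J_2(4): exp(t · J_2(4)) = e^(4t)·(I + t·N), where N is the 2×2 nilpotent shift.

After assembling e^{tJ} and conjugating by P, we get:

e^{tA} =
  [2*t*exp(4*t) + exp(4*t), -t*exp(4*t)]
  [4*t*exp(4*t), -2*t*exp(4*t) + exp(4*t)]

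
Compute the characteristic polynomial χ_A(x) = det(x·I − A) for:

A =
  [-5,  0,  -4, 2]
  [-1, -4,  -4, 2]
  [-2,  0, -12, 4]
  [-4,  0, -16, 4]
x^4 + 17*x^3 + 108*x^2 + 304*x + 320

Expanding det(x·I − A) (e.g. by cofactor expansion or by noting that A is similar to its Jordan form J, which has the same characteristic polynomial as A) gives
  χ_A(x) = x^4 + 17*x^3 + 108*x^2 + 304*x + 320
which factors as (x + 4)^3*(x + 5). The eigenvalues (with algebraic multiplicities) are λ = -5 with multiplicity 1, λ = -4 with multiplicity 3.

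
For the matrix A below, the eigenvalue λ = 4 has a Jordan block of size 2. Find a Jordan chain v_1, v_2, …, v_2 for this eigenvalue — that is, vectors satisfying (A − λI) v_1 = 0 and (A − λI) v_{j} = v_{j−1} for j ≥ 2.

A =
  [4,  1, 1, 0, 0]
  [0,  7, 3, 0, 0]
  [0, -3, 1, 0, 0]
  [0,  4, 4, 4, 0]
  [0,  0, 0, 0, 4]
A Jordan chain for λ = 4 of length 2:
v_1 = (1, 3, -3, 4, 0)ᵀ
v_2 = (0, 1, 0, 0, 0)ᵀ

Let N = A − (4)·I. We want v_2 with N^2 v_2 = 0 but N^1 v_2 ≠ 0; then v_{j-1} := N · v_j for j = 2, …, 2.

Pick v_2 = (0, 1, 0, 0, 0)ᵀ.
Then v_1 = N · v_2 = (1, 3, -3, 4, 0)ᵀ.

Sanity check: (A − (4)·I) v_1 = (0, 0, 0, 0, 0)ᵀ = 0. ✓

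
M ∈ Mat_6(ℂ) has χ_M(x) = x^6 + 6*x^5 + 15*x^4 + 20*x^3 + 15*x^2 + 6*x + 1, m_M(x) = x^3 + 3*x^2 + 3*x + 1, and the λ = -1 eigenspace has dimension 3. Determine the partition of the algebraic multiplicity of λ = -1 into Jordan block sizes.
Block sizes for λ = -1: [3, 2, 1]

Step 1 — from the characteristic polynomial, algebraic multiplicity of λ = -1 is 6. From dim ker(M − (-1)·I) = 3, there are exactly 3 Jordan blocks for λ = -1.
Step 2 — from the minimal polynomial, the factor (x + 1)^3 tells us the largest block for λ = -1 has size 3.
Step 3 — with total size 6, 3 blocks, and largest block 3, the block sizes (in nonincreasing order) are [3, 2, 1].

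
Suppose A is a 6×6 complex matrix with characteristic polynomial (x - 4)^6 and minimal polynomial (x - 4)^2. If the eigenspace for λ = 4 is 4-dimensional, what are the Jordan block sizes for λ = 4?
Block sizes for λ = 4: [2, 2, 1, 1]

Step 1 — from the characteristic polynomial, algebraic multiplicity of λ = 4 is 6. From dim ker(A − (4)·I) = 4, there are exactly 4 Jordan blocks for λ = 4.
Step 2 — from the minimal polynomial, the factor (x − 4)^2 tells us the largest block for λ = 4 has size 2.
Step 3 — with total size 6, 4 blocks, and largest block 2, the block sizes (in nonincreasing order) are [2, 2, 1, 1].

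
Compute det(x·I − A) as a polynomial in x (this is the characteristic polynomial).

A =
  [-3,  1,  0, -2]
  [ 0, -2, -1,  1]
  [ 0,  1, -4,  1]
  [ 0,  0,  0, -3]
x^4 + 12*x^3 + 54*x^2 + 108*x + 81

Expanding det(x·I − A) (e.g. by cofactor expansion or by noting that A is similar to its Jordan form J, which has the same characteristic polynomial as A) gives
  χ_A(x) = x^4 + 12*x^3 + 54*x^2 + 108*x + 81
which factors as (x + 3)^4. The eigenvalues (with algebraic multiplicities) are λ = -3 with multiplicity 4.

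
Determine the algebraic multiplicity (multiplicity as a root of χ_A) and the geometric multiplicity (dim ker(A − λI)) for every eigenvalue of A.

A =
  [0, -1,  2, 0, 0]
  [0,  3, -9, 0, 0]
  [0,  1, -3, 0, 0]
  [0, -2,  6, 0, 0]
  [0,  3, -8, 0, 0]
λ = 0: alg = 5, geom = 3

Step 1 — factor the characteristic polynomial to read off the algebraic multiplicities:
  χ_A(x) = x^5

Step 2 — compute geometric multiplicities via the rank-nullity identity g(λ) = n − rank(A − λI):
  rank(A − (0)·I) = 2, so dim ker(A − (0)·I) = n − 2 = 3

Summary:
  λ = 0: algebraic multiplicity = 5, geometric multiplicity = 3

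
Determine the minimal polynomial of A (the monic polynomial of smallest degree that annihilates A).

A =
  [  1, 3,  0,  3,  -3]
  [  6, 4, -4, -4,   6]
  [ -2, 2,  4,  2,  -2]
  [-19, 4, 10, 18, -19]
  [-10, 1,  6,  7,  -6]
x^3 - 13*x^2 + 56*x - 80

The characteristic polynomial is χ_A(x) = (x - 5)*(x - 4)^4, so the eigenvalues are known. The minimal polynomial is
  m_A(x) = Π_λ (x − λ)^{k_λ}
where k_λ is the size of the *largest* Jordan block for λ (equivalently, the smallest k with (A − λI)^k v = 0 for every generalised eigenvector v of λ).

  λ = 4: largest Jordan block has size 2, contributing (x − 4)^2
  λ = 5: largest Jordan block has size 1, contributing (x − 5)

So m_A(x) = (x - 5)*(x - 4)^2 = x^3 - 13*x^2 + 56*x - 80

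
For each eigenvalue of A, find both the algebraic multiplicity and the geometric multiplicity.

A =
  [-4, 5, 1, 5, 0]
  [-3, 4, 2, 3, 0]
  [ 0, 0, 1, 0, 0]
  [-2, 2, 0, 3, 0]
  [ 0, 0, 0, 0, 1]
λ = 1: alg = 5, geom = 3

Step 1 — factor the characteristic polynomial to read off the algebraic multiplicities:
  χ_A(x) = (x - 1)^5

Step 2 — compute geometric multiplicities via the rank-nullity identity g(λ) = n − rank(A − λI):
  rank(A − (1)·I) = 2, so dim ker(A − (1)·I) = n − 2 = 3

Summary:
  λ = 1: algebraic multiplicity = 5, geometric multiplicity = 3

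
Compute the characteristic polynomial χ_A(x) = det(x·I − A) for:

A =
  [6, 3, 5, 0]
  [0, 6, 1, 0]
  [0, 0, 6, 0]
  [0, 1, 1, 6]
x^4 - 24*x^3 + 216*x^2 - 864*x + 1296

Expanding det(x·I − A) (e.g. by cofactor expansion or by noting that A is similar to its Jordan form J, which has the same characteristic polynomial as A) gives
  χ_A(x) = x^4 - 24*x^3 + 216*x^2 - 864*x + 1296
which factors as (x - 6)^4. The eigenvalues (with algebraic multiplicities) are λ = 6 with multiplicity 4.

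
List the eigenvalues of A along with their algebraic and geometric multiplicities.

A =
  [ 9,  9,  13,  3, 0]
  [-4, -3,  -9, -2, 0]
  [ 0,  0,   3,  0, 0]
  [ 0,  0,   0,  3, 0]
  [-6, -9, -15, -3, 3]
λ = 3: alg = 5, geom = 3

Step 1 — factor the characteristic polynomial to read off the algebraic multiplicities:
  χ_A(x) = (x - 3)^5

Step 2 — compute geometric multiplicities via the rank-nullity identity g(λ) = n − rank(A − λI):
  rank(A − (3)·I) = 2, so dim ker(A − (3)·I) = n − 2 = 3

Summary:
  λ = 3: algebraic multiplicity = 5, geometric multiplicity = 3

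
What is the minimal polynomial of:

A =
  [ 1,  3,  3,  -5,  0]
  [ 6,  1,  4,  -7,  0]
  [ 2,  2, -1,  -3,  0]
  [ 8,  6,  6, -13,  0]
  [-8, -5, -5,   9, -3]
x^2 + 6*x + 9

The characteristic polynomial is χ_A(x) = (x + 3)^5, so the eigenvalues are known. The minimal polynomial is
  m_A(x) = Π_λ (x − λ)^{k_λ}
where k_λ is the size of the *largest* Jordan block for λ (equivalently, the smallest k with (A − λI)^k v = 0 for every generalised eigenvector v of λ).

  λ = -3: largest Jordan block has size 2, contributing (x + 3)^2

So m_A(x) = (x + 3)^2 = x^2 + 6*x + 9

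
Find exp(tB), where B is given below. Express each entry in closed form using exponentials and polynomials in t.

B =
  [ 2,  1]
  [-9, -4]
e^{tB} =
  [3*t*exp(-t) + exp(-t), t*exp(-t)]
  [-9*t*exp(-t), -3*t*exp(-t) + exp(-t)]

Strategy: write B = P · J · P⁻¹ where J is a Jordan canonical form, so e^{tB} = P · e^{tJ} · P⁻¹, and e^{tJ} can be computed block-by-block.

B has Jordan form
J =
  [-1,  1]
  [ 0, -1]
(up to reordering of blocks).

Per-block formulas:
  For a 2×2 Jordan block J_2(-1): exp(t · J_2(-1)) = e^(-1t)·(I + t·N), where N is the 2×2 nilpotent shift.

After assembling e^{tJ} and conjugating by P, we get:

e^{tB} =
  [3*t*exp(-t) + exp(-t), t*exp(-t)]
  [-9*t*exp(-t), -3*t*exp(-t) + exp(-t)]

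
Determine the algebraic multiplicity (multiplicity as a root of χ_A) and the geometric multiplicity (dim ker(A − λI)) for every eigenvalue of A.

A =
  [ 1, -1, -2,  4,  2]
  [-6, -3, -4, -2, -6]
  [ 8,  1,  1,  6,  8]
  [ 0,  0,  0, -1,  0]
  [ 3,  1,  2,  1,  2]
λ = -1: alg = 4, geom = 3; λ = 4: alg = 1, geom = 1

Step 1 — factor the characteristic polynomial to read off the algebraic multiplicities:
  χ_A(x) = (x - 4)*(x + 1)^4

Step 2 — compute geometric multiplicities via the rank-nullity identity g(λ) = n − rank(A − λI):
  rank(A − (-1)·I) = 2, so dim ker(A − (-1)·I) = n − 2 = 3
  rank(A − (4)·I) = 4, so dim ker(A − (4)·I) = n − 4 = 1

Summary:
  λ = -1: algebraic multiplicity = 4, geometric multiplicity = 3
  λ = 4: algebraic multiplicity = 1, geometric multiplicity = 1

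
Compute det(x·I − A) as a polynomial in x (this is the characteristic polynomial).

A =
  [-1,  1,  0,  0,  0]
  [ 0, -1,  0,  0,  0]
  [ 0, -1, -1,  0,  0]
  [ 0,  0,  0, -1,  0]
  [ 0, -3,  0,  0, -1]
x^5 + 5*x^4 + 10*x^3 + 10*x^2 + 5*x + 1

Expanding det(x·I − A) (e.g. by cofactor expansion or by noting that A is similar to its Jordan form J, which has the same characteristic polynomial as A) gives
  χ_A(x) = x^5 + 5*x^4 + 10*x^3 + 10*x^2 + 5*x + 1
which factors as (x + 1)^5. The eigenvalues (with algebraic multiplicities) are λ = -1 with multiplicity 5.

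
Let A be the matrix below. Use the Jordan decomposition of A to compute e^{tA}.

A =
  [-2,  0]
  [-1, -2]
e^{tA} =
  [exp(-2*t), 0]
  [-t*exp(-2*t), exp(-2*t)]

Strategy: write A = P · J · P⁻¹ where J is a Jordan canonical form, so e^{tA} = P · e^{tJ} · P⁻¹, and e^{tJ} can be computed block-by-block.

A has Jordan form
J =
  [-2,  1]
  [ 0, -2]
(up to reordering of blocks).

Per-block formulas:
  For a 2×2 Jordan block J_2(-2): exp(t · J_2(-2)) = e^(-2t)·(I + t·N), where N is the 2×2 nilpotent shift.

After assembling e^{tJ} and conjugating by P, we get:

e^{tA} =
  [exp(-2*t), 0]
  [-t*exp(-2*t), exp(-2*t)]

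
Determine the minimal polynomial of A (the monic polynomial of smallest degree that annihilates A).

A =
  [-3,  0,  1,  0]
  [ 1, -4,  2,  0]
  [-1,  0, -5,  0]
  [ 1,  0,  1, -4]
x^3 + 12*x^2 + 48*x + 64

The characteristic polynomial is χ_A(x) = (x + 4)^4, so the eigenvalues are known. The minimal polynomial is
  m_A(x) = Π_λ (x − λ)^{k_λ}
where k_λ is the size of the *largest* Jordan block for λ (equivalently, the smallest k with (A − λI)^k v = 0 for every generalised eigenvector v of λ).

  λ = -4: largest Jordan block has size 3, contributing (x + 4)^3

So m_A(x) = (x + 4)^3 = x^3 + 12*x^2 + 48*x + 64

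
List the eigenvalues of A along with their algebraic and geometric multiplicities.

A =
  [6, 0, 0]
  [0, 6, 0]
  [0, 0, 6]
λ = 6: alg = 3, geom = 3

Step 1 — factor the characteristic polynomial to read off the algebraic multiplicities:
  χ_A(x) = (x - 6)^3

Step 2 — compute geometric multiplicities via the rank-nullity identity g(λ) = n − rank(A − λI):
  rank(A − (6)·I) = 0, so dim ker(A − (6)·I) = n − 0 = 3

Summary:
  λ = 6: algebraic multiplicity = 3, geometric multiplicity = 3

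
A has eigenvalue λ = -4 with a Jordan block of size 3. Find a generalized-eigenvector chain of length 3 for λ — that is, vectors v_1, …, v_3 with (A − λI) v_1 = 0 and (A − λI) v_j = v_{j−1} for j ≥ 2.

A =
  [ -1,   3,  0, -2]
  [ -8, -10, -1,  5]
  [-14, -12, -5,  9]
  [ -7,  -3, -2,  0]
A Jordan chain for λ = -4 of length 3:
v_1 = (-1, 3, 5, 3)ᵀ
v_2 = (3, -8, -14, -7)ᵀ
v_3 = (1, 0, 0, 0)ᵀ

Let N = A − (-4)·I. We want v_3 with N^3 v_3 = 0 but N^2 v_3 ≠ 0; then v_{j-1} := N · v_j for j = 3, …, 2.

Pick v_3 = (1, 0, 0, 0)ᵀ.
Then v_2 = N · v_3 = (3, -8, -14, -7)ᵀ.
Then v_1 = N · v_2 = (-1, 3, 5, 3)ᵀ.

Sanity check: (A − (-4)·I) v_1 = (0, 0, 0, 0)ᵀ = 0. ✓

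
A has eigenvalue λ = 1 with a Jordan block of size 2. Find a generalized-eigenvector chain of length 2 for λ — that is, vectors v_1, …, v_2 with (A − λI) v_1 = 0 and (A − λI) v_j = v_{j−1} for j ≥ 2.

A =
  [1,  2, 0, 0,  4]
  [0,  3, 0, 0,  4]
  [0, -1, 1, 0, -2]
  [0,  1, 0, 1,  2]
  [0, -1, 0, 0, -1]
A Jordan chain for λ = 1 of length 2:
v_1 = (2, 2, -1, 1, -1)ᵀ
v_2 = (0, 1, 0, 0, 0)ᵀ

Let N = A − (1)·I. We want v_2 with N^2 v_2 = 0 but N^1 v_2 ≠ 0; then v_{j-1} := N · v_j for j = 2, …, 2.

Pick v_2 = (0, 1, 0, 0, 0)ᵀ.
Then v_1 = N · v_2 = (2, 2, -1, 1, -1)ᵀ.

Sanity check: (A − (1)·I) v_1 = (0, 0, 0, 0, 0)ᵀ = 0. ✓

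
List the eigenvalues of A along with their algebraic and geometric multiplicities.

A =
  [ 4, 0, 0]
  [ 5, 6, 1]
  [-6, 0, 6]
λ = 4: alg = 1, geom = 1; λ = 6: alg = 2, geom = 1

Step 1 — factor the characteristic polynomial to read off the algebraic multiplicities:
  χ_A(x) = (x - 6)^2*(x - 4)

Step 2 — compute geometric multiplicities via the rank-nullity identity g(λ) = n − rank(A − λI):
  rank(A − (4)·I) = 2, so dim ker(A − (4)·I) = n − 2 = 1
  rank(A − (6)·I) = 2, so dim ker(A − (6)·I) = n − 2 = 1

Summary:
  λ = 4: algebraic multiplicity = 1, geometric multiplicity = 1
  λ = 6: algebraic multiplicity = 2, geometric multiplicity = 1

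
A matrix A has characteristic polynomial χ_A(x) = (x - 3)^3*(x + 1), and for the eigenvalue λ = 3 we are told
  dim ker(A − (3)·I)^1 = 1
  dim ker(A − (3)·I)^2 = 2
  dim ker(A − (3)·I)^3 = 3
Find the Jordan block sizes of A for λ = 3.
Block sizes for λ = 3: [3]

From the dimensions of kernels of powers, the number of Jordan blocks of size at least j is d_j − d_{j−1} where d_j = dim ker(N^j) (with d_0 = 0). Computing the differences gives [1, 1, 1].
The number of blocks of size exactly k is (#blocks of size ≥ k) − (#blocks of size ≥ k + 1), so the partition is: 1 block(s) of size 3.
In nonincreasing order the block sizes are [3].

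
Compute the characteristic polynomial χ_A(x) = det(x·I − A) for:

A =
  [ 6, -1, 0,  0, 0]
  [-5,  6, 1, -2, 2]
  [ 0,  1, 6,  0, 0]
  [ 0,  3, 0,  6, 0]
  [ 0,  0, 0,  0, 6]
x^5 - 30*x^4 + 360*x^3 - 2160*x^2 + 6480*x - 7776

Expanding det(x·I − A) (e.g. by cofactor expansion or by noting that A is similar to its Jordan form J, which has the same characteristic polynomial as A) gives
  χ_A(x) = x^5 - 30*x^4 + 360*x^3 - 2160*x^2 + 6480*x - 7776
which factors as (x - 6)^5. The eigenvalues (with algebraic multiplicities) are λ = 6 with multiplicity 5.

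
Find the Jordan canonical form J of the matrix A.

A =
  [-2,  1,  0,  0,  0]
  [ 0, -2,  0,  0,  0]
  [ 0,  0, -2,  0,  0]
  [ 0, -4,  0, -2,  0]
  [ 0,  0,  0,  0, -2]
J_2(-2) ⊕ J_1(-2) ⊕ J_1(-2) ⊕ J_1(-2)

The characteristic polynomial is
  det(x·I − A) = x^5 + 10*x^4 + 40*x^3 + 80*x^2 + 80*x + 32 = (x + 2)^5

Eigenvalues and multiplicities (the geometric multiplicity of λ is n − rank(A − λI), which equals the number of Jordan blocks for λ):
  λ = -2: algebraic multiplicity = 5, geometric multiplicity = 4

Determining the block sizes for each eigenvalue:
  λ = -2: 4 blocks summing to 5 forces exactly one block of size 2 and the rest size 1 → block sizes [2, 1, 1, 1]

Assembling the blocks gives a Jordan form
J =
  [-2,  1,  0,  0,  0]
  [ 0, -2,  0,  0,  0]
  [ 0,  0, -2,  0,  0]
  [ 0,  0,  0, -2,  0]
  [ 0,  0,  0,  0, -2]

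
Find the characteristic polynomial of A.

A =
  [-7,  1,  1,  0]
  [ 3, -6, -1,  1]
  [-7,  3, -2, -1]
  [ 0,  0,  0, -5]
x^4 + 20*x^3 + 150*x^2 + 500*x + 625

Expanding det(x·I − A) (e.g. by cofactor expansion or by noting that A is similar to its Jordan form J, which has the same characteristic polynomial as A) gives
  χ_A(x) = x^4 + 20*x^3 + 150*x^2 + 500*x + 625
which factors as (x + 5)^4. The eigenvalues (with algebraic multiplicities) are λ = -5 with multiplicity 4.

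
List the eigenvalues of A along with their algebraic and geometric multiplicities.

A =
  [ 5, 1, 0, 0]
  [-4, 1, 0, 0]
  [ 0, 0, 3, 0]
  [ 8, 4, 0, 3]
λ = 3: alg = 4, geom = 3

Step 1 — factor the characteristic polynomial to read off the algebraic multiplicities:
  χ_A(x) = (x - 3)^4

Step 2 — compute geometric multiplicities via the rank-nullity identity g(λ) = n − rank(A − λI):
  rank(A − (3)·I) = 1, so dim ker(A − (3)·I) = n − 1 = 3

Summary:
  λ = 3: algebraic multiplicity = 4, geometric multiplicity = 3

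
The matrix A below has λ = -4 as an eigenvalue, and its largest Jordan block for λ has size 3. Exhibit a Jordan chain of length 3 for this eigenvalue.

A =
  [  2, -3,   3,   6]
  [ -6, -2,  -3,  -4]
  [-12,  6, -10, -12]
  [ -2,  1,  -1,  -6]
A Jordan chain for λ = -4 of length 3:
v_1 = (6, -4, -12, -2)ᵀ
v_2 = (6, -6, -12, -2)ᵀ
v_3 = (1, 0, 0, 0)ᵀ

Let N = A − (-4)·I. We want v_3 with N^3 v_3 = 0 but N^2 v_3 ≠ 0; then v_{j-1} := N · v_j for j = 3, …, 2.

Pick v_3 = (1, 0, 0, 0)ᵀ.
Then v_2 = N · v_3 = (6, -6, -12, -2)ᵀ.
Then v_1 = N · v_2 = (6, -4, -12, -2)ᵀ.

Sanity check: (A − (-4)·I) v_1 = (0, 0, 0, 0)ᵀ = 0. ✓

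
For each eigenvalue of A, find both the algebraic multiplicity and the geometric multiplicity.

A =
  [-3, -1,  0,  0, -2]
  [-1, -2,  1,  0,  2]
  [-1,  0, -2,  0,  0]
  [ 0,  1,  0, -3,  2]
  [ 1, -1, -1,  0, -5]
λ = -3: alg = 5, geom = 3

Step 1 — factor the characteristic polynomial to read off the algebraic multiplicities:
  χ_A(x) = (x + 3)^5

Step 2 — compute geometric multiplicities via the rank-nullity identity g(λ) = n − rank(A − λI):
  rank(A − (-3)·I) = 2, so dim ker(A − (-3)·I) = n − 2 = 3

Summary:
  λ = -3: algebraic multiplicity = 5, geometric multiplicity = 3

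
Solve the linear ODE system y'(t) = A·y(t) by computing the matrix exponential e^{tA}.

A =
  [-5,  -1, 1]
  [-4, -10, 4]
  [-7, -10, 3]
e^{tA} =
  [-t^2*exp(-4*t) - t*exp(-4*t) + exp(-4*t), -3*t^2*exp(-4*t)/2 - t*exp(-4*t), t^2*exp(-4*t) + t*exp(-4*t)]
  [-4*t*exp(-4*t), -6*t*exp(-4*t) + exp(-4*t), 4*t*exp(-4*t)]
  [-t^2*exp(-4*t) - 7*t*exp(-4*t), -3*t^2*exp(-4*t)/2 - 10*t*exp(-4*t), t^2*exp(-4*t) + 7*t*exp(-4*t) + exp(-4*t)]

Strategy: write A = P · J · P⁻¹ where J is a Jordan canonical form, so e^{tA} = P · e^{tJ} · P⁻¹, and e^{tJ} can be computed block-by-block.

A has Jordan form
J =
  [-4,  1,  0]
  [ 0, -4,  1]
  [ 0,  0, -4]
(up to reordering of blocks).

Per-block formulas:
  For a 3×3 Jordan block J_3(-4): exp(t · J_3(-4)) = e^(-4t)·(I + t·N + (t^2/2)·N^2), where N is the 3×3 nilpotent shift.

After assembling e^{tJ} and conjugating by P, we get:

e^{tA} =
  [-t^2*exp(-4*t) - t*exp(-4*t) + exp(-4*t), -3*t^2*exp(-4*t)/2 - t*exp(-4*t), t^2*exp(-4*t) + t*exp(-4*t)]
  [-4*t*exp(-4*t), -6*t*exp(-4*t) + exp(-4*t), 4*t*exp(-4*t)]
  [-t^2*exp(-4*t) - 7*t*exp(-4*t), -3*t^2*exp(-4*t)/2 - 10*t*exp(-4*t), t^2*exp(-4*t) + 7*t*exp(-4*t) + exp(-4*t)]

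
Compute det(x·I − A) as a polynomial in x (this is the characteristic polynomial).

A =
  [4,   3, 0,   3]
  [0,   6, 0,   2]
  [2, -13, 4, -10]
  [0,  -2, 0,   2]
x^4 - 16*x^3 + 96*x^2 - 256*x + 256

Expanding det(x·I − A) (e.g. by cofactor expansion or by noting that A is similar to its Jordan form J, which has the same characteristic polynomial as A) gives
  χ_A(x) = x^4 - 16*x^3 + 96*x^2 - 256*x + 256
which factors as (x - 4)^4. The eigenvalues (with algebraic multiplicities) are λ = 4 with multiplicity 4.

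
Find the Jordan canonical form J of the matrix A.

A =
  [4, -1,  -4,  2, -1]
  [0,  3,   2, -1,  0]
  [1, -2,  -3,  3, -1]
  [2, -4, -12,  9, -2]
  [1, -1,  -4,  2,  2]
J_3(3) ⊕ J_2(3)

The characteristic polynomial is
  det(x·I − A) = x^5 - 15*x^4 + 90*x^3 - 270*x^2 + 405*x - 243 = (x - 3)^5

Eigenvalues and multiplicities (the geometric multiplicity of λ is n − rank(A − λI), which equals the number of Jordan blocks for λ):
  λ = 3: algebraic multiplicity = 5, geometric multiplicity = 2

Determining the block sizes for each eigenvalue:
  λ = 3: with am = 5 and gm = 2, the partition is not yet determined (e.g. several partitions of 5 into 2 parts exist). Let N = A − (3)·I. Computing rank(N^1) = 3, rank(N^2) = 1, rank(N^3) = 0; the number of blocks of size ≥ j is rank(N^{j−1}) − rank(N^j), giving [2, 2, 1]. So we have 1 block(s) of size 3, 1 block(s) of size 2 → block sizes [3, 2]

Assembling the blocks gives a Jordan form
J =
  [3, 1, 0, 0, 0]
  [0, 3, 1, 0, 0]
  [0, 0, 3, 0, 0]
  [0, 0, 0, 3, 1]
  [0, 0, 0, 0, 3]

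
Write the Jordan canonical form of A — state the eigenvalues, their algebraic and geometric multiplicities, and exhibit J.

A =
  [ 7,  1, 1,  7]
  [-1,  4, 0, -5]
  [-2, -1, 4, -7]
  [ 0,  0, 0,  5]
J_3(5) ⊕ J_1(5)

The characteristic polynomial is
  det(x·I − A) = x^4 - 20*x^3 + 150*x^2 - 500*x + 625 = (x - 5)^4

Eigenvalues and multiplicities (the geometric multiplicity of λ is n − rank(A − λI), which equals the number of Jordan blocks for λ):
  λ = 5: algebraic multiplicity = 4, geometric multiplicity = 2

Determining the block sizes for each eigenvalue:
  λ = 5: with am = 4 and gm = 2, the partition is not yet determined (e.g. several partitions of 4 into 2 parts exist). Let N = A − (5)·I. Computing rank(N^1) = 2, rank(N^2) = 1, rank(N^3) = 0; the number of blocks of size ≥ j is rank(N^{j−1}) − rank(N^j), giving [2, 1, 1]. So we have 1 block(s) of size 3, 1 block(s) of size 1 → block sizes [3, 1]

Assembling the blocks gives a Jordan form
J =
  [5, 1, 0, 0]
  [0, 5, 1, 0]
  [0, 0, 5, 0]
  [0, 0, 0, 5]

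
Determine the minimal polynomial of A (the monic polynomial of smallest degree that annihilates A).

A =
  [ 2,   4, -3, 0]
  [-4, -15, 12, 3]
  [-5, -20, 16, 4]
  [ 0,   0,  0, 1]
x^2 - 2*x + 1

The characteristic polynomial is χ_A(x) = (x - 1)^4, so the eigenvalues are known. The minimal polynomial is
  m_A(x) = Π_λ (x − λ)^{k_λ}
where k_λ is the size of the *largest* Jordan block for λ (equivalently, the smallest k with (A − λI)^k v = 0 for every generalised eigenvector v of λ).

  λ = 1: largest Jordan block has size 2, contributing (x − 1)^2

So m_A(x) = (x - 1)^2 = x^2 - 2*x + 1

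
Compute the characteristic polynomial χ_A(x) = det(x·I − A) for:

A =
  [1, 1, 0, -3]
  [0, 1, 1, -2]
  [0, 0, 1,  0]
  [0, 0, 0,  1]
x^4 - 4*x^3 + 6*x^2 - 4*x + 1

Expanding det(x·I − A) (e.g. by cofactor expansion or by noting that A is similar to its Jordan form J, which has the same characteristic polynomial as A) gives
  χ_A(x) = x^4 - 4*x^3 + 6*x^2 - 4*x + 1
which factors as (x - 1)^4. The eigenvalues (with algebraic multiplicities) are λ = 1 with multiplicity 4.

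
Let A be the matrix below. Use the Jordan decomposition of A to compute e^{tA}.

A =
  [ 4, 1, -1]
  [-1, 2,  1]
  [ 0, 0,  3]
e^{tA} =
  [t*exp(3*t) + exp(3*t), t*exp(3*t), -t*exp(3*t)]
  [-t*exp(3*t), -t*exp(3*t) + exp(3*t), t*exp(3*t)]
  [0, 0, exp(3*t)]

Strategy: write A = P · J · P⁻¹ where J is a Jordan canonical form, so e^{tA} = P · e^{tJ} · P⁻¹, and e^{tJ} can be computed block-by-block.

A has Jordan form
J =
  [3, 1, 0]
  [0, 3, 0]
  [0, 0, 3]
(up to reordering of blocks).

Per-block formulas:
  For a 1×1 block at λ = 3: exp(t · [3]) = [e^(3t)].
  For a 2×2 Jordan block J_2(3): exp(t · J_2(3)) = e^(3t)·(I + t·N), where N is the 2×2 nilpotent shift.

After assembling e^{tJ} and conjugating by P, we get:

e^{tA} =
  [t*exp(3*t) + exp(3*t), t*exp(3*t), -t*exp(3*t)]
  [-t*exp(3*t), -t*exp(3*t) + exp(3*t), t*exp(3*t)]
  [0, 0, exp(3*t)]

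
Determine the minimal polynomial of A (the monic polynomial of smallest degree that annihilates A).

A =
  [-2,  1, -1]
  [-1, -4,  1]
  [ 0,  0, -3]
x^2 + 6*x + 9

The characteristic polynomial is χ_A(x) = (x + 3)^3, so the eigenvalues are known. The minimal polynomial is
  m_A(x) = Π_λ (x − λ)^{k_λ}
where k_λ is the size of the *largest* Jordan block for λ (equivalently, the smallest k with (A − λI)^k v = 0 for every generalised eigenvector v of λ).

  λ = -3: largest Jordan block has size 2, contributing (x + 3)^2

So m_A(x) = (x + 3)^2 = x^2 + 6*x + 9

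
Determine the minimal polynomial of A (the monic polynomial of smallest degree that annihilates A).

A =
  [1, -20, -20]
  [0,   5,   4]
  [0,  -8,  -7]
x^2 + 2*x - 3

The characteristic polynomial is χ_A(x) = (x - 1)^2*(x + 3), so the eigenvalues are known. The minimal polynomial is
  m_A(x) = Π_λ (x − λ)^{k_λ}
where k_λ is the size of the *largest* Jordan block for λ (equivalently, the smallest k with (A − λI)^k v = 0 for every generalised eigenvector v of λ).

  λ = -3: largest Jordan block has size 1, contributing (x + 3)
  λ = 1: largest Jordan block has size 1, contributing (x − 1)

So m_A(x) = (x - 1)*(x + 3) = x^2 + 2*x - 3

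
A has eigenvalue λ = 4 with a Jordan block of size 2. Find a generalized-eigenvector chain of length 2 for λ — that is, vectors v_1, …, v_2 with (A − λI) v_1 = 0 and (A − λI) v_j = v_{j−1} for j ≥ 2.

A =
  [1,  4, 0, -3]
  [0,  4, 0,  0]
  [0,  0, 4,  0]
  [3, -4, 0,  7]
A Jordan chain for λ = 4 of length 2:
v_1 = (-3, 0, 0, 3)ᵀ
v_2 = (1, 0, 0, 0)ᵀ

Let N = A − (4)·I. We want v_2 with N^2 v_2 = 0 but N^1 v_2 ≠ 0; then v_{j-1} := N · v_j for j = 2, …, 2.

Pick v_2 = (1, 0, 0, 0)ᵀ.
Then v_1 = N · v_2 = (-3, 0, 0, 3)ᵀ.

Sanity check: (A − (4)·I) v_1 = (0, 0, 0, 0)ᵀ = 0. ✓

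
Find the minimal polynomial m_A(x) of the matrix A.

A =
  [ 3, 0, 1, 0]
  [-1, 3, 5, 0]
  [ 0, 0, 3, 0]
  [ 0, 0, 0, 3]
x^3 - 9*x^2 + 27*x - 27

The characteristic polynomial is χ_A(x) = (x - 3)^4, so the eigenvalues are known. The minimal polynomial is
  m_A(x) = Π_λ (x − λ)^{k_λ}
where k_λ is the size of the *largest* Jordan block for λ (equivalently, the smallest k with (A − λI)^k v = 0 for every generalised eigenvector v of λ).

  λ = 3: largest Jordan block has size 3, contributing (x − 3)^3

So m_A(x) = (x - 3)^3 = x^3 - 9*x^2 + 27*x - 27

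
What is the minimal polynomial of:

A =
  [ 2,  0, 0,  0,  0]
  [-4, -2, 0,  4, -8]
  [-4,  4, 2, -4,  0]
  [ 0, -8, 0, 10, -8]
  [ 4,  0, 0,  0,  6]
x^2 - 8*x + 12

The characteristic polynomial is χ_A(x) = (x - 6)^2*(x - 2)^3, so the eigenvalues are known. The minimal polynomial is
  m_A(x) = Π_λ (x − λ)^{k_λ}
where k_λ is the size of the *largest* Jordan block for λ (equivalently, the smallest k with (A − λI)^k v = 0 for every generalised eigenvector v of λ).

  λ = 2: largest Jordan block has size 1, contributing (x − 2)
  λ = 6: largest Jordan block has size 1, contributing (x − 6)

So m_A(x) = (x - 6)*(x - 2) = x^2 - 8*x + 12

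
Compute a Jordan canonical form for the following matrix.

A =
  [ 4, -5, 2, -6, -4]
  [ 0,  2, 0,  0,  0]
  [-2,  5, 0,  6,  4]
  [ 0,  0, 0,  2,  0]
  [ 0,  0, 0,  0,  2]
J_2(2) ⊕ J_1(2) ⊕ J_1(2) ⊕ J_1(2)

The characteristic polynomial is
  det(x·I − A) = x^5 - 10*x^4 + 40*x^3 - 80*x^2 + 80*x - 32 = (x - 2)^5

Eigenvalues and multiplicities (the geometric multiplicity of λ is n − rank(A − λI), which equals the number of Jordan blocks for λ):
  λ = 2: algebraic multiplicity = 5, geometric multiplicity = 4

Determining the block sizes for each eigenvalue:
  λ = 2: 4 blocks summing to 5 forces exactly one block of size 2 and the rest size 1 → block sizes [2, 1, 1, 1]

Assembling the blocks gives a Jordan form
J =
  [2, 1, 0, 0, 0]
  [0, 2, 0, 0, 0]
  [0, 0, 2, 0, 0]
  [0, 0, 0, 2, 0]
  [0, 0, 0, 0, 2]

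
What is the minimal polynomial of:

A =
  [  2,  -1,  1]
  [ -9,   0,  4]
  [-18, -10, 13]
x^3 - 15*x^2 + 75*x - 125

The characteristic polynomial is χ_A(x) = (x - 5)^3, so the eigenvalues are known. The minimal polynomial is
  m_A(x) = Π_λ (x − λ)^{k_λ}
where k_λ is the size of the *largest* Jordan block for λ (equivalently, the smallest k with (A − λI)^k v = 0 for every generalised eigenvector v of λ).

  λ = 5: largest Jordan block has size 3, contributing (x − 5)^3

So m_A(x) = (x - 5)^3 = x^3 - 15*x^2 + 75*x - 125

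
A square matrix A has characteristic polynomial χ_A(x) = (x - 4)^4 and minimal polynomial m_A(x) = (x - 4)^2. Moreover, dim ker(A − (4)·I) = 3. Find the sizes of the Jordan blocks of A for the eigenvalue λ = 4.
Block sizes for λ = 4: [2, 1, 1]

Step 1 — from the characteristic polynomial, algebraic multiplicity of λ = 4 is 4. From dim ker(A − (4)·I) = 3, there are exactly 3 Jordan blocks for λ = 4.
Step 2 — from the minimal polynomial, the factor (x − 4)^2 tells us the largest block for λ = 4 has size 2.
Step 3 — with total size 4, 3 blocks, and largest block 2, the block sizes (in nonincreasing order) are [2, 1, 1].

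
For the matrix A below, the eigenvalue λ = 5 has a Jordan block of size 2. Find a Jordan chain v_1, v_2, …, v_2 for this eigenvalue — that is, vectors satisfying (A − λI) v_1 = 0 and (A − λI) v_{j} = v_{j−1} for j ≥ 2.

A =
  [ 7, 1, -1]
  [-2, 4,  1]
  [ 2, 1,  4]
A Jordan chain for λ = 5 of length 2:
v_1 = (2, -2, 2)ᵀ
v_2 = (1, 0, 0)ᵀ

Let N = A − (5)·I. We want v_2 with N^2 v_2 = 0 but N^1 v_2 ≠ 0; then v_{j-1} := N · v_j for j = 2, …, 2.

Pick v_2 = (1, 0, 0)ᵀ.
Then v_1 = N · v_2 = (2, -2, 2)ᵀ.

Sanity check: (A − (5)·I) v_1 = (0, 0, 0)ᵀ = 0. ✓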